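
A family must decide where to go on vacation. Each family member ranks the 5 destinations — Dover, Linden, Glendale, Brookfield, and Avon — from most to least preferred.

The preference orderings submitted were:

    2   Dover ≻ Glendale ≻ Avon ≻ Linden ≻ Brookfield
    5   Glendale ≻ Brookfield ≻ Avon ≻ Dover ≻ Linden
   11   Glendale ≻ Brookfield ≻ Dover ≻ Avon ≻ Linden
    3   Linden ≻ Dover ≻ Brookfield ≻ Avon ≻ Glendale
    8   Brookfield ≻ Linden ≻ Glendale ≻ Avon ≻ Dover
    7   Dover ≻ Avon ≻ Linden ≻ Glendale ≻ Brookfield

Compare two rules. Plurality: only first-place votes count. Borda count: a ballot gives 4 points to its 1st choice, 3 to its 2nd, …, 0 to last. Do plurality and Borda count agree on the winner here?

Yes

Plurality first-place counts: Dover 9, Linden 3, Glendale 16, Brookfield 8, Avon 0 → Glendale.
Borda totals: Dover 72, Linden 52, Glendale 93, Brookfield 86, Avon 57 → Glendale.
The two rules agree on Glendale.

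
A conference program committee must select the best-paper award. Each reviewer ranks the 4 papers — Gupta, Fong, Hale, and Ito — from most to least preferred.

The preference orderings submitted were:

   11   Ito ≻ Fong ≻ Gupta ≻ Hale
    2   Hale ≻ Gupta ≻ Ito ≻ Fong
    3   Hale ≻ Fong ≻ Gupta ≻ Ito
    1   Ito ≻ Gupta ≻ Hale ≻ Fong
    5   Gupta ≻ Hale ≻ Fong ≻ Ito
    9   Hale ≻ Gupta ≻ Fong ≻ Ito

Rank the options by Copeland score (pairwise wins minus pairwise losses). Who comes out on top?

Pairwise results:
  Gupta vs Fong: Gupta wins 17–14.
  Gupta vs Hale: Gupta wins 17–14.
  Gupta vs Ito: Gupta wins 19–12.
  Fong vs Hale: Hale wins 20–11.
  Fong vs Ito: Fong wins 17–14.
  Hale vs Ito: Hale wins 19–12.
Copeland scores (wins − losses):
  Gupta: 3 − 0 = 3
  Fong: 1 − 2 = -1
  Hale: 2 − 1 = 1
  Ito: 0 − 3 = -3
Gupta has the best Copeland score.

Gupta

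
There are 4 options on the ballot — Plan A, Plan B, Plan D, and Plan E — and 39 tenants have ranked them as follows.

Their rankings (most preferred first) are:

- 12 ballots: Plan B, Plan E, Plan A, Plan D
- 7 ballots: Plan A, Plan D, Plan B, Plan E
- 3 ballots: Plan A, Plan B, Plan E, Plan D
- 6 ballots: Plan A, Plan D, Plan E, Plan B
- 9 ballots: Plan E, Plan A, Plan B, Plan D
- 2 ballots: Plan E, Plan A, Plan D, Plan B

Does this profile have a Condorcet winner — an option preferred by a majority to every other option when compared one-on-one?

No

Head-to-head results (39 voters total):
Plan A vs Plan B: Plan A wins 27–12.
Plan A vs Plan D: Plan A wins 39–0.
Plan A vs Plan E: Plan E wins 23–16.
Plan B vs Plan D: Plan B wins 24–15.
Plan B vs Plan E: Plan B wins 22–17.
Plan D vs Plan E: Plan E wins 26–13.
No candidate beats all others: Plan A beats Plan B beats Plan E beats Plan A, a majority cycle.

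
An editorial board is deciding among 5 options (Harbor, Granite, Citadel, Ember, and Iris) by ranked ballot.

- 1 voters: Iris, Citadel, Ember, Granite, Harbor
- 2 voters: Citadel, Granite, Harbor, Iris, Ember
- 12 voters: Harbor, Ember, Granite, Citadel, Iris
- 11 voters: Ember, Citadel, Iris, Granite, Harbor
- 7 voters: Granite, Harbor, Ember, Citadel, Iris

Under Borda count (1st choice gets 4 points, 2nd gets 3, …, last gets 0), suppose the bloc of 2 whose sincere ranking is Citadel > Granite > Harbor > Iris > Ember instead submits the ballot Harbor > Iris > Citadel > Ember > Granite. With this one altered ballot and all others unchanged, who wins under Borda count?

Ember

Borda totals with the altered ballot: Harbor 77, Granite 64, Citadel 59, Ember 98, Iris 32.
The winner is unchanged: still Ember.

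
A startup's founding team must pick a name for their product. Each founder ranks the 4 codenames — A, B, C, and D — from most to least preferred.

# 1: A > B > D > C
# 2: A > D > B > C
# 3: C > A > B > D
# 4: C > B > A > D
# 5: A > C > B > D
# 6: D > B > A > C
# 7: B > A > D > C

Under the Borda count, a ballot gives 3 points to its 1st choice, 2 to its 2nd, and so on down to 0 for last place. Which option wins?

Borda scores:
  A: 3 + 3 + 2 + 1 + 3 + 1 + 2 = 15
  B: 2 + 1 + 1 + 2 + 1 + 2 + 3 = 12
  C: 0 + 0 + 3 + 3 + 2 + 0 + 0 = 8
  D: 1 + 2 + 0 + 0 + 0 + 3 + 1 = 7
A has the highest total.

A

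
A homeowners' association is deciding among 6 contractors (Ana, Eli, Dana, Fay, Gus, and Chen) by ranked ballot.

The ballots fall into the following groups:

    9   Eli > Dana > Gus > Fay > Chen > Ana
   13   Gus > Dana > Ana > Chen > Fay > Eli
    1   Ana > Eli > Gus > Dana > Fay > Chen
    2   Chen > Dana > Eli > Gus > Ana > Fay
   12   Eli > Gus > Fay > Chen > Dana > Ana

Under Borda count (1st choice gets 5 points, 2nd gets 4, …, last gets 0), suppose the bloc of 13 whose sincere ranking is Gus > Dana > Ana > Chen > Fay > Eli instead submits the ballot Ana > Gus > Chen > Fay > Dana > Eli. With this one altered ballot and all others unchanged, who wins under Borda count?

Gus

Borda totals with the altered ballot: Ana 72, Eli 115, Dana 71, Fay 81, Gus 134, Chen 82.
The winner is unchanged: still Gus.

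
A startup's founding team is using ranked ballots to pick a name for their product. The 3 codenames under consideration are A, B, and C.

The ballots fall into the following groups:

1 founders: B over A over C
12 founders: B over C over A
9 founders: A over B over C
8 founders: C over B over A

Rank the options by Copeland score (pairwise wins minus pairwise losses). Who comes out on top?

B

Pairwise results:
  A vs B: B wins 21–9.
  A vs C: C wins 20–10.
  B vs C: B wins 22–8.
Copeland scores (wins − losses):
  A: 0 − 2 = -2
  B: 2 − 0 = 2
  C: 1 − 1 = 0
B has the best Copeland score.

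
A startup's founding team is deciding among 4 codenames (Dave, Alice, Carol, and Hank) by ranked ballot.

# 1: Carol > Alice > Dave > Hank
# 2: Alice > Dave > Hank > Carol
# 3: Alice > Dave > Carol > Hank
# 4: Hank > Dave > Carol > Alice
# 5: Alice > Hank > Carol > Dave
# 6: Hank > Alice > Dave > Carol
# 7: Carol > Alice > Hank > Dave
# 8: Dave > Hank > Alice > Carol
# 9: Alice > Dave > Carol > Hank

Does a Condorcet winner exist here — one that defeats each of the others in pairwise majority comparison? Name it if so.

Alice

Head-to-head results (9 voters total):
Dave vs Alice: Alice wins 7–2.
Dave vs Carol: Dave wins 6–3.
Dave vs Hank: Dave wins 5–4.
Alice vs Carol: Alice wins 6–3.
Alice vs Hank: Alice wins 6–3.
Carol vs Hank: Hank wins 5–4.
Alice beats each rival — Dave (7–2), Carol (6–3), Hank (6–3) — so Alice is the Condorcet winner.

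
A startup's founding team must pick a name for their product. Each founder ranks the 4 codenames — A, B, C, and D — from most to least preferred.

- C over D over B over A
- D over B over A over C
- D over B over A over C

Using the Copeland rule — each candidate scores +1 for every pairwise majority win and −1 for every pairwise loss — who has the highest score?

Pairwise results:
  A vs B: B wins 3–0.
  A vs C: A wins 2–1.
  A vs D: D wins 3–0.
  B vs C: B wins 2–1.
  B vs D: D wins 3–0.
  C vs D: D wins 2–1.
Copeland scores (wins − losses):
  A: 1 − 2 = -1
  B: 2 − 1 = 1
  C: 0 − 3 = -3
  D: 3 − 0 = 3
D has the best Copeland score.

D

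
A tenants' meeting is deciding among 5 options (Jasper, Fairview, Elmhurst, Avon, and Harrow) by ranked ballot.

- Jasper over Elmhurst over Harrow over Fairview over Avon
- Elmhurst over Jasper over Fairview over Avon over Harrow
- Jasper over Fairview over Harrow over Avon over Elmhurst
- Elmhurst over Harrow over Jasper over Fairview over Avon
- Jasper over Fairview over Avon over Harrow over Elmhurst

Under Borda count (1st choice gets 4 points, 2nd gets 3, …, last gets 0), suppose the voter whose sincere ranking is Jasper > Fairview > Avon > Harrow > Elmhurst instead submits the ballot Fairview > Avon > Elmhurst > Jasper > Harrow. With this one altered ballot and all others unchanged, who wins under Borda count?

Borda totals with the altered ballot: Jasper 14, Fairview 11, Elmhurst 13, Avon 5, Harrow 7.
The winner is unchanged: still Jasper.

Jasper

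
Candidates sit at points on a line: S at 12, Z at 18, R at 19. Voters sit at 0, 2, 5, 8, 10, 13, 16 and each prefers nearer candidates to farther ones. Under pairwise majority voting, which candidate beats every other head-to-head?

With single-peaked preferences on a line, the Condorcet winner is the candidate closest to the median voter.
The median voter (position 8) is closest to S at 12.
Check: S vs Z — voters closer to S: 6 of 7.

S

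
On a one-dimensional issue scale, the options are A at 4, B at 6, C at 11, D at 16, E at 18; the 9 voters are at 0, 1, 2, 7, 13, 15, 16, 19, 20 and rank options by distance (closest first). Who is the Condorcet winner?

With single-peaked preferences on a line, the Condorcet winner is the candidate closest to the median voter.
The median voter (position 13) is closest to C at 11.
Check: C vs D — voters closer to C: 5 of 9.

C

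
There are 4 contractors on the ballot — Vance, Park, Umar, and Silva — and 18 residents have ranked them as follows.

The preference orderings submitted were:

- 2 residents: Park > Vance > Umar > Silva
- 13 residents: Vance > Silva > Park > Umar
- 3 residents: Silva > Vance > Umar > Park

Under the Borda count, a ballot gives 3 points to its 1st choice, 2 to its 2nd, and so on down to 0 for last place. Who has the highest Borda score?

Borda scores:
  Vance: 2·2 + 13·3 + 3·2 = 49
  Park: 2·3 + 13·1 + 3·0 = 19
  Umar: 2·1 + 13·0 + 3·1 = 5
  Silva: 2·0 + 13·2 + 3·3 = 35
Vance has the highest total.

Vance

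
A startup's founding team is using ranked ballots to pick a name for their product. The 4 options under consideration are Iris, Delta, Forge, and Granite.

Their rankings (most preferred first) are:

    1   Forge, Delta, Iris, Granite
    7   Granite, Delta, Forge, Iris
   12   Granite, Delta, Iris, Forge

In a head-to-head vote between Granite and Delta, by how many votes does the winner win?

Ballots ranking Granite above Delta: 7+12 = 19.
Ballots ranking Delta above Granite: 1.
Granite wins 19–1, a margin of 18.

18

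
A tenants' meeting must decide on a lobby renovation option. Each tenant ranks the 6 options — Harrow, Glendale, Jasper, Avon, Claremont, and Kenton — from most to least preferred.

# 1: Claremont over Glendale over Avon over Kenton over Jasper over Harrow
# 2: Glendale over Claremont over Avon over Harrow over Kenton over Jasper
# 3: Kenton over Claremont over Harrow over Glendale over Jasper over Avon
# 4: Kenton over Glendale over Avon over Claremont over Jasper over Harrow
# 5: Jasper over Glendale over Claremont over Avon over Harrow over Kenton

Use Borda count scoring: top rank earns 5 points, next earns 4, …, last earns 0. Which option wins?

Borda scores:
  Harrow: 0 + 2 + 3 + 0 + 1 = 6
  Glendale: 4 + 5 + 2 + 4 + 4 = 19
  Jasper: 1 + 0 + 1 + 1 + 5 = 8
  Avon: 3 + 3 + 0 + 3 + 2 = 11
  Claremont: 5 + 4 + 4 + 2 + 3 = 18
  Kenton: 2 + 1 + 5 + 5 + 0 = 13
Glendale has the highest total.

Glendale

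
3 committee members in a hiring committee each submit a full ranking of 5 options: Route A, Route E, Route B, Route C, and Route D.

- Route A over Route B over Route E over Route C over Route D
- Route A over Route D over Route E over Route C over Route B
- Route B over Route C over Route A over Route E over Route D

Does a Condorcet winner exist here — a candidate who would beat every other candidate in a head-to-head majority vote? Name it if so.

Head-to-head results (3 voters total):
Route A vs Route E: Route A wins 3–0.
Route A vs Route B: Route A wins 2–1.
Route A vs Route C: Route A wins 2–1.
Route A vs Route D: Route A wins 3–0.
Route E vs Route B: Route B wins 2–1.
Route E vs Route C: Route E wins 2–1.
Route E vs Route D: Route E wins 2–1.
Route B vs Route C: Route B wins 2–1.
Route B vs Route D: Route B wins 2–1.
Route C vs Route D: Route C wins 2–1.
Route A beats each rival — Route E (3–0), Route B (2–1), Route C (2–1), Route D (3–0) — so Route A is the Condorcet winner.

Route A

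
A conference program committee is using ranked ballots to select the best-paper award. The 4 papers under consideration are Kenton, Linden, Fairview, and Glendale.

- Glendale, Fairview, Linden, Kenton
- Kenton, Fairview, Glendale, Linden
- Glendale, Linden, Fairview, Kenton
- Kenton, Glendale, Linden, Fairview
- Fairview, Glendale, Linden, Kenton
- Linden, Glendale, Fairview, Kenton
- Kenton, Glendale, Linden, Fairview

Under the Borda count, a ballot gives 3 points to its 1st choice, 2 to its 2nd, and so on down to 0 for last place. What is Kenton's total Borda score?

9

Borda scores:
  Kenton: 0 + 3 + 0 + 3 + 0 + 0 + 3 = 9
  Linden: 1 + 0 + 2 + 1 + 1 + 3 + 1 = 9
  Fairview: 2 + 2 + 1 + 0 + 3 + 1 + 0 = 9
  Glendale: 3 + 1 + 3 + 2 + 2 + 2 + 2 = 15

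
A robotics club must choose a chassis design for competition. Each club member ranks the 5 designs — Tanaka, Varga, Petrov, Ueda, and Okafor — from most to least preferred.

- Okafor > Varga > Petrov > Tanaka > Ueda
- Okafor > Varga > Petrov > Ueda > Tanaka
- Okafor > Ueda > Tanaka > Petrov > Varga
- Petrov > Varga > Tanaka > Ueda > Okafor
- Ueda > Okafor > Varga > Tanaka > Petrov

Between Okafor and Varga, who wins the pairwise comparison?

Okafor

Ballots ranking Okafor above Varga: 4.
Ballots ranking Varga above Okafor: 1.
Okafor wins the head-to-head, 4–1.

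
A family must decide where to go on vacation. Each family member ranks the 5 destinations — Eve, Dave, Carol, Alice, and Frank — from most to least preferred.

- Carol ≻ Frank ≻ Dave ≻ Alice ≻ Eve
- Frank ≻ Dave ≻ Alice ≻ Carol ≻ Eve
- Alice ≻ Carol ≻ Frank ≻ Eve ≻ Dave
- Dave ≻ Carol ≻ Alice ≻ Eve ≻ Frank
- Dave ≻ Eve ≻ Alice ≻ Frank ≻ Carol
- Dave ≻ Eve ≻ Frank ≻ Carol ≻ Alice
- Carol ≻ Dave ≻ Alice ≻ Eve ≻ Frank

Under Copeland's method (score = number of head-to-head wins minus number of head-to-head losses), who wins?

Pairwise results:
  Eve vs Dave: Dave wins 6–1.
  Eve vs Carol: Carol wins 5–2.
  Eve vs Alice: Alice wins 5–2.
  Eve vs Frank: Eve wins 4–3.
  Dave vs Carol: Dave wins 4–3.
  Dave vs Alice: Dave wins 6–1.
  Dave vs Frank: Dave wins 4–3.
  Carol vs Alice: Carol wins 4–3.
  Carol vs Frank: Carol wins 4–3.
  Alice vs Frank: Alice wins 4–3.
Copeland scores (wins − losses):
  Eve: 1 − 3 = -2
  Dave: 4 − 0 = 4
  Carol: 3 − 1 = 2
  Alice: 2 − 2 = 0
  Frank: 0 − 4 = -4
Dave has the best Copeland score.

Dave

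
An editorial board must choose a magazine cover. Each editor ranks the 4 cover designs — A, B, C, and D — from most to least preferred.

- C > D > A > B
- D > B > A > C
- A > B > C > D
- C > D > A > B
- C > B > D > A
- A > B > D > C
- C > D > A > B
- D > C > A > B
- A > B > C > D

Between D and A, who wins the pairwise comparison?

D

Ballots ranking D above A: 6.
Ballots ranking A above D: 3.
D wins the head-to-head, 6–3.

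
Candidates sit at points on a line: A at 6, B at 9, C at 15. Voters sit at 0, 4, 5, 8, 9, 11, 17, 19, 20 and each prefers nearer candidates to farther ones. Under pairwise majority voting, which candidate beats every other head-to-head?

B

With single-peaked preferences on a line, the Condorcet winner is the candidate closest to the median voter.
The median voter (position 9) is closest to B at 9.
Check: B vs C — voters closer to B: 6 of 9.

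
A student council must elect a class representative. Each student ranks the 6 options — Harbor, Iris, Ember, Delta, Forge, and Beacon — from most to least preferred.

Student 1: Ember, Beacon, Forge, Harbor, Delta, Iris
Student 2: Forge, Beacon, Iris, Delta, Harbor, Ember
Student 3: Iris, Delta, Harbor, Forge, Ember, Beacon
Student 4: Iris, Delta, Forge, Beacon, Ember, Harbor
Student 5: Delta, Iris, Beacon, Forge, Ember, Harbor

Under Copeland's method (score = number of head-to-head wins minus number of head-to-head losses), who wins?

Iris

Pairwise results:
  Harbor vs Iris: Iris wins 4–1.
  Harbor vs Ember: Ember wins 3–2.
  Harbor vs Delta: Delta wins 4–1.
  Harbor vs Forge: Forge wins 4–1.
  Harbor vs Beacon: Beacon wins 4–1.
  Iris vs Ember: Iris wins 4–1.
  Iris vs Delta: Iris wins 3–2.
  Iris vs Forge: Iris wins 3–2.
  Iris vs Beacon: Iris wins 3–2.
  Ember vs Delta: Delta wins 4–1.
  Ember vs Forge: Forge wins 4–1.
  Ember vs Beacon: Beacon wins 3–2.
  Delta vs Forge: Delta wins 3–2.
  Delta vs Beacon: Delta wins 3–2.
  Forge vs Beacon: Forge wins 3–2.
Copeland scores (wins − losses):
  Harbor: 0 − 5 = -5
  Iris: 5 − 0 = 5
  Ember: 1 − 4 = -3
  Delta: 4 − 1 = 3
  Forge: 3 − 2 = 1
  Beacon: 2 − 3 = -1
Iris has the best Copeland score.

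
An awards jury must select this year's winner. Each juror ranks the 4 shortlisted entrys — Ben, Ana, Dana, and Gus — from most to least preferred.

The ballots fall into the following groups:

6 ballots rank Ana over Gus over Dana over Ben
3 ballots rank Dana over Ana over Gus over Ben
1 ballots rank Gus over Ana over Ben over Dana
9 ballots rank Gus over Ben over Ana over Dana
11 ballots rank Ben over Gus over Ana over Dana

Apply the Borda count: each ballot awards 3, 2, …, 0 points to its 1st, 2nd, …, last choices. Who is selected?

Gus

Borda scores:
  Ben: 6·0 + 3·0 + 1 + 9·2 + 11·3 = 52
  Ana: 6·3 + 3·2 + 2 + 9·1 + 11·1 = 46
  Dana: 6·1 + 3·3 + 0 + 9·0 + 11·0 = 15
  Gus: 6·2 + 3·1 + 3 + 9·3 + 11·2 = 67
Gus has the highest total.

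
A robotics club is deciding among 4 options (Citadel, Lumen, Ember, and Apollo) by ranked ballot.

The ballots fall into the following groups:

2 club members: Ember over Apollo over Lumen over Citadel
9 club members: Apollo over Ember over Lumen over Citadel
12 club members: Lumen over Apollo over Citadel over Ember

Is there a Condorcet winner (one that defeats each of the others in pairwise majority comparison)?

Yes

Head-to-head results (23 voters total):
Citadel vs Lumen: Lumen wins 23–0.
Citadel vs Ember: Citadel wins 12–11.
Citadel vs Apollo: Apollo wins 23–0.
Lumen vs Ember: Lumen wins 12–11.
Lumen vs Apollo: Lumen wins 12–11.
Ember vs Apollo: Apollo wins 21–2.
Lumen beats each rival — Citadel (23–0), Ember (12–11), Apollo (12–11) — so Lumen is the Condorcet winner.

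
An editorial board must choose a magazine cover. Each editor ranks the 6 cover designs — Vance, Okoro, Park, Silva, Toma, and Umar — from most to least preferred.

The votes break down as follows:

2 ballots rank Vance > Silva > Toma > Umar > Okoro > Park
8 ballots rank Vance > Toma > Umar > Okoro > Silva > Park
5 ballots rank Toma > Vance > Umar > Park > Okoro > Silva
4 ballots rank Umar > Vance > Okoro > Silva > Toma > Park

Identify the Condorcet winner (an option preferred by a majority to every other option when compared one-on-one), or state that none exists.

Vance

Head-to-head results (19 voters total):
Vance vs Okoro: Vance wins 19–0.
Vance vs Park: Vance wins 19–0.
Vance vs Silva: Vance wins 19–0.
Vance vs Toma: Vance wins 14–5.
Vance vs Umar: Vance wins 15–4.
Okoro vs Park: Okoro wins 14–5.
Okoro vs Silva: Okoro wins 17–2.
Okoro vs Toma: Toma wins 15–4.
Okoro vs Umar: Umar wins 19–0.
Park vs Silva: Silva wins 14–5.
Park vs Toma: Toma wins 19–0.
Park vs Umar: Umar wins 19–0.
Silva vs Toma: Toma wins 13–6.
Silva vs Umar: Umar wins 17–2.
Toma vs Umar: Toma wins 15–4.
Vance beats each rival — Okoro (19–0), Park (19–0), Silva (19–0), Toma (14–5), Umar (15–4) — so Vance is the Condorcet winner.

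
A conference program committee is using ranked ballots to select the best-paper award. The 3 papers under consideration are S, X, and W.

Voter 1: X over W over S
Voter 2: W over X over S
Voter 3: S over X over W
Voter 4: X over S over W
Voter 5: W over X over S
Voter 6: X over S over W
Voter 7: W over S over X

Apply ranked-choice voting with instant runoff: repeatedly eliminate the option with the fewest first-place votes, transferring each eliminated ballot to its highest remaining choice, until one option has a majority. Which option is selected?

X

Round 1: X 3, W 3, S 1. S has the fewest and is eliminated.
Round 2: X 4, W 3. X has a majority.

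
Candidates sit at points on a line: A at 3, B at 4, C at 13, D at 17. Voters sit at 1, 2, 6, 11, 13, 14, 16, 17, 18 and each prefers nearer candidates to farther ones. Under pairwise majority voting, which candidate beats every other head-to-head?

With single-peaked preferences on a line, the Condorcet winner is the candidate closest to the median voter.
The median voter (position 13) is closest to C at 13.
Check: C vs A — voters closer to C: 6 of 9.

C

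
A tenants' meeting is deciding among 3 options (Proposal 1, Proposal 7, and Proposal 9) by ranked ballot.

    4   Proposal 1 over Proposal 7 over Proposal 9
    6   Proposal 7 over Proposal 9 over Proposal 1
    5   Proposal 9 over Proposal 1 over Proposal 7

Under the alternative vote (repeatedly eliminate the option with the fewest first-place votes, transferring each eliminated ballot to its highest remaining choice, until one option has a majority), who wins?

Round 1: Proposal 7 6, Proposal 9 5, Proposal 1 4. Proposal 1 has the fewest and is eliminated.
Round 2: Proposal 7 10, Proposal 9 5. Proposal 7 has a majority.

Proposal 7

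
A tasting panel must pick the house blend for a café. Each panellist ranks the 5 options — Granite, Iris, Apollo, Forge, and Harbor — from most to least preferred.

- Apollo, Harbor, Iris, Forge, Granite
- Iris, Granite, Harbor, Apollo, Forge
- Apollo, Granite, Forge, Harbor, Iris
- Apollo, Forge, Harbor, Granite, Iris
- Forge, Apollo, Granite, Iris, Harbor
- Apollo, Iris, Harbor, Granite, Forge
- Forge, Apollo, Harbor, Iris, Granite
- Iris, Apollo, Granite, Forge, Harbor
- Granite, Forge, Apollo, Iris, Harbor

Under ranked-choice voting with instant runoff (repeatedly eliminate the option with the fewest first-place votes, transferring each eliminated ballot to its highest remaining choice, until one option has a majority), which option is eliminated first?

Harbor

Round 1: Apollo 4, Iris 2, Forge 2, Granite 1, Harbor 0. Harbor has the fewest and is eliminated.
Round 2: Apollo 4, Iris 2, Forge 2, Granite 1. Granite has the fewest and is eliminated.
Round 3: Apollo 4, Forge 3, Iris 2. Iris has the fewest and is eliminated.
Round 4: Apollo 6, Forge 3. Apollo has a majority.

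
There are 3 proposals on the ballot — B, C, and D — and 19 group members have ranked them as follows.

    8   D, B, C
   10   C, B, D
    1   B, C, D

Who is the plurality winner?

First-place vote totals:
  B: 1
  C: 10
  D: 8
C has the most first-place votes.

C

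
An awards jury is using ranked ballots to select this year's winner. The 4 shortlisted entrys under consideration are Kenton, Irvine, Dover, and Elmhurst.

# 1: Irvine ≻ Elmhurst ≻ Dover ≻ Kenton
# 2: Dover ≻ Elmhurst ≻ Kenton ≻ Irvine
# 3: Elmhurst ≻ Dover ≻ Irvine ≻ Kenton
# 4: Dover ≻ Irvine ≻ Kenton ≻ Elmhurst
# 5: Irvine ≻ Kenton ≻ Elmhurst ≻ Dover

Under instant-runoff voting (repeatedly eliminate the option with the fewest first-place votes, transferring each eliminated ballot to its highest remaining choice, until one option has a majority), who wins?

Round 1: Irvine 2, Dover 2, Elmhurst 1, Kenton 0. Kenton has the fewest and is eliminated.
Round 2: Irvine 2, Dover 2, Elmhurst 1. Elmhurst has the fewest and is eliminated.
Round 3: Dover 3, Irvine 2. Dover has a majority.

Dover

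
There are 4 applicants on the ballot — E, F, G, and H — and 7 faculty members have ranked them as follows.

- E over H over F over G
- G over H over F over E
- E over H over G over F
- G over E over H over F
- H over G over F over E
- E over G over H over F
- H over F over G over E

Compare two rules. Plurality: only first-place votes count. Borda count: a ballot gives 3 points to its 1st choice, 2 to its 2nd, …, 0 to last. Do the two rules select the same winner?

Plurality first-place counts: E 3, F 0, G 2, H 2 → E.
Borda totals: E 11, F 5, G 12, H 14 → H.
The two rules disagree: plurality picks E, Borda picks H.

No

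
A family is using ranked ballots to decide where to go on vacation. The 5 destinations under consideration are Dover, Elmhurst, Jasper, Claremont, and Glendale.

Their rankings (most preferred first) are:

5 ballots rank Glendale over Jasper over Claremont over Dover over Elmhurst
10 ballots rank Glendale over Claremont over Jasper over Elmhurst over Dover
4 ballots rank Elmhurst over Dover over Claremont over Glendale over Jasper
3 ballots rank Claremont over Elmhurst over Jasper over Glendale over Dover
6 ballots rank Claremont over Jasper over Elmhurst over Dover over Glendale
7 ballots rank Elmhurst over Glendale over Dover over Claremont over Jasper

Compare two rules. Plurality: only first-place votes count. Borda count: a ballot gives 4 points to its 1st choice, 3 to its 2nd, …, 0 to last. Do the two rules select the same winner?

No

Plurality first-place counts: Dover 0, Elmhurst 11, Jasper 0, Claremont 9, Glendale 15 → Glendale.
Borda totals: Dover 37, Elmhurst 75, Jasper 59, Claremont 91, Glendale 88 → Claremont.
The two rules disagree: plurality picks Glendale, Borda picks Claremont.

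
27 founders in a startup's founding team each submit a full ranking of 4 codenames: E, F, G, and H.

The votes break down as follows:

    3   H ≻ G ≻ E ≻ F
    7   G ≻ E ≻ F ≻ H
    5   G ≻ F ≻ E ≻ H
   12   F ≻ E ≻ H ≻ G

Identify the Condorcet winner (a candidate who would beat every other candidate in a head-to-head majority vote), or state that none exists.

Head-to-head results (27 voters total):
E vs F: F wins 17–10.
E vs G: G wins 15–12.
E vs H: E wins 24–3.
F vs G: G wins 15–12.
F vs H: F wins 24–3.
G vs H: H wins 15–12.
No candidate beats all others: E beats H beats G beats E, a majority cycle.

None — there is no Condorcet winner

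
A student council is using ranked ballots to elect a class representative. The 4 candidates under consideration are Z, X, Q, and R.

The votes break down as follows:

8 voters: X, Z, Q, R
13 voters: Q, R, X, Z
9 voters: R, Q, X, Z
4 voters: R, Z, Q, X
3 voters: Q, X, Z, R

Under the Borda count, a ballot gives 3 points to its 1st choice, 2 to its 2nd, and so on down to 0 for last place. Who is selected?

Q

Borda scores:
  Z: 8·2 + 13·0 + 9·0 + 4·2 + 3·1 = 27
  X: 8·3 + 13·1 + 9·1 + 4·0 + 3·2 = 52
  Q: 8·1 + 13·3 + 9·2 + 4·1 + 3·3 = 78
  R: 8·0 + 13·2 + 9·3 + 4·3 + 3·0 = 65
Q has the highest total.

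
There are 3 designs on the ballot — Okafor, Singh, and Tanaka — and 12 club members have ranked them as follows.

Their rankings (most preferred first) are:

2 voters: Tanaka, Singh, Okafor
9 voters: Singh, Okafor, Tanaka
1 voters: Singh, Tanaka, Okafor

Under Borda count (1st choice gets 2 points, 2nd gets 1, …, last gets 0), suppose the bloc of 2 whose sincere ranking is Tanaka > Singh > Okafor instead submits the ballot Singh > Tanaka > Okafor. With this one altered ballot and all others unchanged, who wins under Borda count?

Singh

Borda totals with the altered ballot: Okafor 9, Singh 24, Tanaka 3.
The winner is unchanged: still Singh.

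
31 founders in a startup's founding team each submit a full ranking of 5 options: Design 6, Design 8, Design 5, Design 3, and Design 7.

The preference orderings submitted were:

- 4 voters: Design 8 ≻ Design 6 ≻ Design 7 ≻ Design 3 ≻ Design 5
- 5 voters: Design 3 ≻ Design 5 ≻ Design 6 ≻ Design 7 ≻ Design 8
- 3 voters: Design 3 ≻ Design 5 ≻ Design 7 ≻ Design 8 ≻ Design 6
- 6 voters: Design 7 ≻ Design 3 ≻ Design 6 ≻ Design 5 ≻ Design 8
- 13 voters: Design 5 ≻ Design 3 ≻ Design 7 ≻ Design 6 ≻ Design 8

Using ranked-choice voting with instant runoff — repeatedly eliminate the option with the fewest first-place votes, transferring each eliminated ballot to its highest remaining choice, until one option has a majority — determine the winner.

Design 5

Round 1: Design 5 13, Design 3 8, Design 7 6, Design 8 4, Design 6 0. Design 6 has the fewest and is eliminated.
Round 2: Design 5 13, Design 3 8, Design 7 6, Design 8 4. Design 8 has the fewest and is eliminated.
Round 3: Design 5 13, Design 7 10, Design 3 8. Design 3 has the fewest and is eliminated.
Round 4: Design 5 21, Design 7 10. Design 5 has a majority.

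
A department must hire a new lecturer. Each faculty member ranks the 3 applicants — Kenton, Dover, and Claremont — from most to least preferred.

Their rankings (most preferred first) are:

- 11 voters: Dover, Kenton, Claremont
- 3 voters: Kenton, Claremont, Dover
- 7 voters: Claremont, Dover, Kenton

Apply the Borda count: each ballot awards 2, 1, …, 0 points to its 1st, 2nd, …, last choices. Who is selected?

Borda scores:
  Kenton: 11·1 + 3·2 + 7·0 = 17
  Dover: 11·2 + 3·0 + 7·1 = 29
  Claremont: 11·0 + 3·1 + 7·2 = 17
Dover has the highest total.

Dover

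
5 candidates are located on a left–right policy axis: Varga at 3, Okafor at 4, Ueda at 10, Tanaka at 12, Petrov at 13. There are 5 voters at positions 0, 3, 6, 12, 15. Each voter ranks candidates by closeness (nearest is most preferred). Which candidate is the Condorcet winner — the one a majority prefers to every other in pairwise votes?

With single-peaked preferences on a line, the Condorcet winner is the candidate closest to the median voter.
The median voter (position 6) is closest to Okafor at 4.
Check: Okafor vs Ueda — voters closer to Okafor: 3 of 5.

Okafor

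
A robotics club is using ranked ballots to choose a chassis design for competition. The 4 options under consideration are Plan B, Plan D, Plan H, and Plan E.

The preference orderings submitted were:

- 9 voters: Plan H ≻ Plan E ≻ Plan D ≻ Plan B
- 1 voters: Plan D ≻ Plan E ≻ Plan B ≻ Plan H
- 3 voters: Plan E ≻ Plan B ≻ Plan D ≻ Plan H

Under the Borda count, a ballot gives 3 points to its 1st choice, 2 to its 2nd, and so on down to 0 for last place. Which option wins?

Plan E

Borda scores:
  Plan B: 9·0 + 1 + 3·2 = 7
  Plan D: 9·1 + 3 + 3·1 = 15
  Plan H: 9·3 + 0 + 3·0 = 27
  Plan E: 9·2 + 2 + 3·3 = 29
Plan E has the highest total.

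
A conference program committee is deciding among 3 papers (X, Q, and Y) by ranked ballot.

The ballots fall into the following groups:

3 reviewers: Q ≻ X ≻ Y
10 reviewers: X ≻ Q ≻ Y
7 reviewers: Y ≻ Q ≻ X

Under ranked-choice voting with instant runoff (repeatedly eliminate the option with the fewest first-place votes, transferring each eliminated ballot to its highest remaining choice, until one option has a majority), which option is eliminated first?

Round 1: X 10, Y 7, Q 3. Q has the fewest and is eliminated.
Round 2: X 13, Y 7. X has a majority.

Q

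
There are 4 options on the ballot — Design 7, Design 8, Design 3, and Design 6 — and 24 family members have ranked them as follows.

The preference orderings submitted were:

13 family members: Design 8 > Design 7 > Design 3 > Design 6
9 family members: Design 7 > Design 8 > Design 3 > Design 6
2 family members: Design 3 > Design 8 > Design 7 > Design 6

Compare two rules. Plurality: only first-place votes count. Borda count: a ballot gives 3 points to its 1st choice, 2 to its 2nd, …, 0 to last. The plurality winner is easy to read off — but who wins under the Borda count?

Plurality first-place counts: Design 7 9, Design 8 13, Design 3 2, Design 6 0 → Design 8.
Borda totals: Design 7 55, Design 8 61, Design 3 28, Design 6 0 → Design 8.

Design 8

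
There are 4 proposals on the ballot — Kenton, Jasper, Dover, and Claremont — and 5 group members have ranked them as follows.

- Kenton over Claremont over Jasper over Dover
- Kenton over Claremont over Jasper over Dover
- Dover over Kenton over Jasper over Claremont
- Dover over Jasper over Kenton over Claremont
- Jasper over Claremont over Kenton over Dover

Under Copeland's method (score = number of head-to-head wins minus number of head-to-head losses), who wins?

Pairwise results:
  Kenton vs Jasper: Kenton wins 3–2.
  Kenton vs Dover: Kenton wins 3–2.
  Kenton vs Claremont: Kenton wins 4–1.
  Jasper vs Dover: Jasper wins 3–2.
  Jasper vs Claremont: Jasper wins 3–2.
  Dover vs Claremont: Claremont wins 3–2.
Copeland scores (wins − losses):
  Kenton: 3 − 0 = 3
  Jasper: 2 − 1 = 1
  Dover: 0 − 3 = -3
  Claremont: 1 − 2 = -1
Kenton has the best Copeland score.

Kenton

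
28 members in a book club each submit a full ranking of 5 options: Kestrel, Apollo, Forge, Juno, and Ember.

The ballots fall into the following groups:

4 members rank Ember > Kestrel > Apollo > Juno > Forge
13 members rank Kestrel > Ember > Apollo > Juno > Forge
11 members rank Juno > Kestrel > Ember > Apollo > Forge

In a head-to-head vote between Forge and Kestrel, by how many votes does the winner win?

Ballots ranking Forge above Kestrel: 0.
Ballots ranking Kestrel above Forge: 4+13+11 = 28.
Kestrel wins 28–0, a margin of 28.

28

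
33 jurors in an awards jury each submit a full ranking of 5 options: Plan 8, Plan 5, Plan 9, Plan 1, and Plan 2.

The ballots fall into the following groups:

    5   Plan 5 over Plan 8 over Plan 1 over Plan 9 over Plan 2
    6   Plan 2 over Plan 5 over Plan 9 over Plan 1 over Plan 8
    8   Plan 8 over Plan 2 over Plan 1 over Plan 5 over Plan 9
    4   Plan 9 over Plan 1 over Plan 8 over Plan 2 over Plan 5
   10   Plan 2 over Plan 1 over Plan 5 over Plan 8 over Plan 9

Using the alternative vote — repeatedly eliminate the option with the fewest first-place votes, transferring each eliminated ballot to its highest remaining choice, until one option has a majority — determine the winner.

Plan 8

Round 1: Plan 2 16, Plan 8 8, Plan 5 5, Plan 9 4, Plan 1 0. Plan 1 has the fewest and is eliminated.
Round 2: Plan 2 16, Plan 8 8, Plan 5 5, Plan 9 4. Plan 9 has the fewest and is eliminated.
Round 3: Plan 2 16, Plan 8 12, Plan 5 5. Plan 5 has the fewest and is eliminated.
Round 4: Plan 8 17, Plan 2 16. Plan 8 has a majority.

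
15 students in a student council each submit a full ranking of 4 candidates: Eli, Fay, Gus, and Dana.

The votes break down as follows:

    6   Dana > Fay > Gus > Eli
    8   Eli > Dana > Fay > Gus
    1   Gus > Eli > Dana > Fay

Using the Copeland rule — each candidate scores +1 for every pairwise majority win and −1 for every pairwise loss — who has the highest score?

Eli

Pairwise results:
  Eli vs Fay: Eli wins 9–6.
  Eli vs Gus: Eli wins 8–7.
  Eli vs Dana: Eli wins 9–6.
  Fay vs Gus: Fay wins 14–1.
  Fay vs Dana: Dana wins 15–0.
  Gus vs Dana: Dana wins 14–1.
Copeland scores (wins − losses):
  Eli: 3 − 0 = 3
  Fay: 1 − 2 = -1
  Gus: 0 − 3 = -3
  Dana: 2 − 1 = 1
Eli has the best Copeland score.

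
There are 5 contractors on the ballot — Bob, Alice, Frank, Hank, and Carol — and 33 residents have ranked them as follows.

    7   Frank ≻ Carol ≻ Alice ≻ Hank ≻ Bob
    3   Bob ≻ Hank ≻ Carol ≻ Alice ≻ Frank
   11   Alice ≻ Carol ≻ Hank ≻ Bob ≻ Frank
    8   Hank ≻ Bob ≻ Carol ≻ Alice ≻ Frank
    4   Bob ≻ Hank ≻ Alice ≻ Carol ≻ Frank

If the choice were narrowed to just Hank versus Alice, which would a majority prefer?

Ballots ranking Hank above Alice: 3+8+4 = 15.
Ballots ranking Alice above Hank: 7+11 = 18.
Alice wins the head-to-head, 18–15.

Alice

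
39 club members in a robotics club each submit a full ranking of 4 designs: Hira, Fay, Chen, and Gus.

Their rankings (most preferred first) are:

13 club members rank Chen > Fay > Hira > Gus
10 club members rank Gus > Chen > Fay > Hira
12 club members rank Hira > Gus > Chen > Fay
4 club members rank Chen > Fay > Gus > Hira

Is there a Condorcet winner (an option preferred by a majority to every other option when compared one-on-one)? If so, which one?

None — there is no Condorcet winner

Head-to-head results (39 voters total):
Hira vs Fay: Fay wins 27–12.
Hira vs Chen: Chen wins 27–12.
Hira vs Gus: Hira wins 25–14.
Fay vs Chen: Chen wins 39–0.
Fay vs Gus: Gus wins 22–17.
Chen vs Gus: Gus wins 22–17.
No candidate beats all others: Hira beats Gus beats Fay beats Hira, a majority cycle.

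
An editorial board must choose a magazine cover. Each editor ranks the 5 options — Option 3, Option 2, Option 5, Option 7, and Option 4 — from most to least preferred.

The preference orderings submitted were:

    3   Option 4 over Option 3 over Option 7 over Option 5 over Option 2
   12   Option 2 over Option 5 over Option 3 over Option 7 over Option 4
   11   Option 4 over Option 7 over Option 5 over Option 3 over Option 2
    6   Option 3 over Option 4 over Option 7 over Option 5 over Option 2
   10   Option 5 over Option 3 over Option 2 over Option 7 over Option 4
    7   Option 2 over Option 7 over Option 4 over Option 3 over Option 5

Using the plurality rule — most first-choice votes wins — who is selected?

First-place vote totals:
  Option 3: 6
  Option 2: 19
  Option 5: 10
  Option 7: 0
  Option 4: 14
Option 2 has the most first-place votes.

Option 2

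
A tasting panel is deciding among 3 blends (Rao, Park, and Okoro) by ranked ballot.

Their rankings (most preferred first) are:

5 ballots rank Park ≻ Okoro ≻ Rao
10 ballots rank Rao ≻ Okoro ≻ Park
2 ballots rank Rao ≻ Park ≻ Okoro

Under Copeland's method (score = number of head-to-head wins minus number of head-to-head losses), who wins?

Pairwise results:
  Rao vs Park: Rao wins 12–5.
  Rao vs Okoro: Rao wins 12–5.
  Park vs Okoro: Okoro wins 10–7.
Copeland scores (wins − losses):
  Rao: 2 − 0 = 2
  Park: 0 − 2 = -2
  Okoro: 1 − 1 = 0
Rao has the best Copeland score.

Rao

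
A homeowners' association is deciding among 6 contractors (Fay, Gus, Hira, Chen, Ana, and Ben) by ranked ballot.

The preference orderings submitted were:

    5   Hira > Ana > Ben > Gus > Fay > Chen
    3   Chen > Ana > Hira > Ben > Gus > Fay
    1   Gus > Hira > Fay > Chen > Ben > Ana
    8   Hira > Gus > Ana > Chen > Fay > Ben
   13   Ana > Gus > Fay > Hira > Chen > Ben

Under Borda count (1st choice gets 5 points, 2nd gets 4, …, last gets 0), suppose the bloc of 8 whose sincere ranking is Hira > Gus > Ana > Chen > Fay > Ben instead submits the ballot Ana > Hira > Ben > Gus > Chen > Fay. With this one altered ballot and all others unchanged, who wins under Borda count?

Borda totals with the altered ballot: Fay 47, Gus 86, Hira 96, Chen 38, Ana 137, Ben 46.
The winner is unchanged: still Ana.

Ana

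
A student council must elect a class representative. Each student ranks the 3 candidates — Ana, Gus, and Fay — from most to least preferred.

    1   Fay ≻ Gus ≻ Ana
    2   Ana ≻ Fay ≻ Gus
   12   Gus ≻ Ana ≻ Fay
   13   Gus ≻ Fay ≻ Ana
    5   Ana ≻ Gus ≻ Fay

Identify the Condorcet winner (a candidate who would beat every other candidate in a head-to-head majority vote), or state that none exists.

Head-to-head results (33 voters total):
Ana vs Gus: Gus wins 26–7.
Ana vs Fay: Ana wins 19–14.
Gus vs Fay: Gus wins 30–3.
Gus beats each rival — Ana (26–7), Fay (30–3) — so Gus is the Condorcet winner.

Gus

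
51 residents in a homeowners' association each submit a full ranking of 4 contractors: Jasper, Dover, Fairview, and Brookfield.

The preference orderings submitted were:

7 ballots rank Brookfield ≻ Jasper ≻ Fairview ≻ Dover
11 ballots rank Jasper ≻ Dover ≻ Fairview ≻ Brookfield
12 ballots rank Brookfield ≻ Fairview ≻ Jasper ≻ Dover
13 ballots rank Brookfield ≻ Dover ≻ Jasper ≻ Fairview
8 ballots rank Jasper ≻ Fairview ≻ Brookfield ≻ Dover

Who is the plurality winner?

Brookfield

First-place vote totals:
  Jasper: 19
  Dover: 0
  Fairview: 0
  Brookfield: 32
Brookfield has the most first-place votes.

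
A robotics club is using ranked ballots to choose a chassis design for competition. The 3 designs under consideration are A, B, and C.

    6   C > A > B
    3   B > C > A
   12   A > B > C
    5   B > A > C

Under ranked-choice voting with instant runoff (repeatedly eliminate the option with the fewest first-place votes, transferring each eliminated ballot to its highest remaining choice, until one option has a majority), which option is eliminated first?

C

Round 1: A 12, B 8, C 6. C has the fewest and is eliminated.
Round 2: A 18, B 8. A has a majority.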